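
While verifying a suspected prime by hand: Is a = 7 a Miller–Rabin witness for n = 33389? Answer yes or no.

n − 1 = 33388 = 2^2 · 8347, so s = 2 and d = 8347.
x_0 = 7^8347 mod 33389 = 29903.
x_0 is neither 1 nor 33388, so continue squaring.
x_1 = 29903^2 mod 33389 = 31989.
Reached i = s−1 = 1 without hitting −1: 7 is a Miller–Rabin witness and 33389 is composite.

yes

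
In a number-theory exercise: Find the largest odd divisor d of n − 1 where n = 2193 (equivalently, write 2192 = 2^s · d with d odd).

Halving: 2192 → 1096 → 548 → 274 → 137; 137 is odd.
So 2192 = 2^4 · 137.

137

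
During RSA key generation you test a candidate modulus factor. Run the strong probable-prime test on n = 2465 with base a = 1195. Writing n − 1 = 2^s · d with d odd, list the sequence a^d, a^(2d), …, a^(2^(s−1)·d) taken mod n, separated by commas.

2145, 1335, 30, 900, 1480

n − 1 = 2464 = 2^5 · 77, so s = 5 and d = 77.
x_0 = 1195^77 mod 2465 = 2145.
x_1 = 2145^2 mod 2465 = 1335.
x_2 = 1335^2 mod 2465 = 30.
x_3 = 30^2 mod 2465 = 900.
x_4 = 900^2 mod 2465 = 1480.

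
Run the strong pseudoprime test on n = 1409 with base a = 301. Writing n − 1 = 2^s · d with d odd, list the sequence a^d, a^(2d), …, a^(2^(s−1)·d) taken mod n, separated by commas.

1242, 1118, 141, 155, 72, 957, 1408

n − 1 = 1408 = 2^7 · 11, so s = 7 and d = 11.
x_0 = 301^11 mod 1409 = 1242.
x_1 = 1242^2 mod 1409 = 1118.
x_2 = 1118^2 mod 1409 = 141.
x_3 = 141^2 mod 1409 = 155.
x_4 = 155^2 mod 1409 = 72.
x_5 = 72^2 mod 1409 = 957.
x_6 = 957^2 mod 1409 = 1408.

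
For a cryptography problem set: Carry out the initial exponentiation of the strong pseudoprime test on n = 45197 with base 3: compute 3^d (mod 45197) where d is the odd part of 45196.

n − 1 = 45196 = 2^2 · 11299, so s = 2 and d = 11299.
3^11299 mod 45197 = 29560.

29560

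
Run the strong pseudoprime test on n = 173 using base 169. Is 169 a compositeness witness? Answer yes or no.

no

n − 1 = 172 = 2^2 · 43, so s = 2 and d = 43.
x_0 = 169^43 mod 173 = 1.
x_0 = 1, so 169 is not a witness.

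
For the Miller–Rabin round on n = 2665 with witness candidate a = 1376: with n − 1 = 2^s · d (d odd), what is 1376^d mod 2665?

2491

n − 1 = 2664 = 2^3 · 333, so s = 3 and d = 333.
1376^333 mod 2665 = 2491.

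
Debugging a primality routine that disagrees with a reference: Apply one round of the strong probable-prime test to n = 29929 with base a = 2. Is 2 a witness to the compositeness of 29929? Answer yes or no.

yes

n − 1 = 29928 = 2^3 · 3741, so s = 3 and d = 3741.
By repeated squaring, 2^3741 ≡ 8051 (mod 29929).
x_0 = 2^3741 mod 29929 = 8051.
x_0 is neither 1 nor 29928, so continue squaring.
x_1 = 8051^2 mod 29929 = 22316.
x_2 = 22316^2 mod 29929 = 15225.
Reached i = s−1 = 2 without hitting −1: 2 is a Miller–Rabin witness and 29929 is composite.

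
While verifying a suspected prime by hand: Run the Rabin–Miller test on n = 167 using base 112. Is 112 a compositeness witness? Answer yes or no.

no

n − 1 = 166 = 2^1 · 83, so s = 1 and d = 83.
x_0 = 112^83 mod 167 = 1.
x_0 = 1, so 112 is not a witness.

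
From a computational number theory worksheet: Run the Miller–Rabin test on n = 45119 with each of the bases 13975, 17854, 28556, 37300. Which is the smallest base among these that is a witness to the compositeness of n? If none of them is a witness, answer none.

n − 1 = 45118 = 2^1 · 22559, so s = 1 and d = 22559.
Base 13975: x_0 = 13975^22559 mod 45119 = 1. x_0 = 1, so 13975 is not a witness.
Base 17854: x_0 = 17854^22559 mod 45119 = 45118. x_0 = 45118 ≡ −1, so 17854 is not a witness.
Base 28556: x_0 = 28556^22559 mod 45119 = 1. x_0 = 1, so 28556 is not a witness.
Base 37300: x_0 = 37300^22559 mod 45119 = 45118. x_0 = 45118 ≡ −1, so 37300 is not a witness.
No listed base is a witness for 45119.

none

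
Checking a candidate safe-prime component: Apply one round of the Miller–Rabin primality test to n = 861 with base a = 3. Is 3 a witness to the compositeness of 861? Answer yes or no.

n − 1 = 860 = 2^2 · 215, so s = 2 and d = 215.
x_0 = 3^215 mod 861 = 96.
x_0 is neither 1 nor 860, so continue squaring.
x_1 = 96^2 mod 861 = 606.
Reached i = s−1 = 1 without hitting −1: 3 is a Miller–Rabin witness and 861 is composite.

yes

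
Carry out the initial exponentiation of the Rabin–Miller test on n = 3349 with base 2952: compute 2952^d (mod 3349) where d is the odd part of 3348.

3104

n − 1 = 3348 = 2^2 · 837, so s = 2 and d = 837.
Repeated squaring mod 3349: 2952^1 ≡ 2952, 2952^2 ≡ 206, 2952^4 ≡ 2248, 2952^8 ≡ 3212, 2952^16 ≡ 2024, 2952^32 ≡ 749, 2952^64 ≡ 1718, 2952^128 ≡ 1055, 2952^256 ≡ 1157, 2952^512 ≡ 2398.
837 = 512 + 256 + 64 + 4 + 1, so 2952^837 ≡ 2398·1157·1718·2248·2952 ≡ 3104 (mod 3349).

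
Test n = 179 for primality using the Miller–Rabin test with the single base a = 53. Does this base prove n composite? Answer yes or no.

no

n − 1 = 178 = 2^1 · 89, so s = 1 and d = 89.
x_0 = 53^89 mod 179 = 178.
x_0 = 178 ≡ −1, so 53 is not a witness.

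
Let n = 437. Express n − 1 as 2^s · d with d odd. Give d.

109

Halving: 436 → 218 → 109; 109 is odd.
So 436 = 2^2 · 109.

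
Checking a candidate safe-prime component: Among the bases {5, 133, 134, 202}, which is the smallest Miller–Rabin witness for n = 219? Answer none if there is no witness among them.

n − 1 = 218 = 2^1 · 109, so s = 1 and d = 109.
Base 5: x_0 = 5^109 mod 219 = 68. x_0 ∉ {1, 218} and s = 1, so 5 is a Miller–Rabin witness and 219 is composite.
Base 133: x_0 = 133^109 mod 219 = 13. x_0 ∉ {1, 218} and s = 1, so 133 is a Miller–Rabin witness and 219 is composite.
Base 134: x_0 = 134^109 mod 219 = 134. x_0 ∉ {1, 218} and s = 1, so 134 is a Miller–Rabin witness and 219 is composite.
Base 202: x_0 = 202^109 mod 219 = 163. x_0 ∉ {1, 218} and s = 1, so 202 is a Miller–Rabin witness and 219 is composite.
The smallest witness among the given bases is 5.

5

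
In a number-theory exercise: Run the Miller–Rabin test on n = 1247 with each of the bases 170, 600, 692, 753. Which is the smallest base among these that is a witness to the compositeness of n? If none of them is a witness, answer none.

n − 1 = 1246 = 2^1 · 623, so s = 1 and d = 623.
Base 170: x_0 = 170^623 mod 1247 = 1. x_0 = 1, so 170 is not a witness.
Base 600: x_0 = 600^623 mod 1247 = 1. x_0 = 1, so 600 is not a witness.
Base 692: x_0 = 692^623 mod 1247 = 1. x_0 = 1, so 692 is not a witness.
Base 753: x_0 = 753^623 mod 1247 = 1246. x_0 = 1246 ≡ −1, so 753 is not a witness.
No listed base is a witness for 1247.

none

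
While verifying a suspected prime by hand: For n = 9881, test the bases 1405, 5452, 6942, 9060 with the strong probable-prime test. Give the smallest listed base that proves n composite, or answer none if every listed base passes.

n − 1 = 9880 = 2^3 · 1235, so s = 3 and d = 1235.
Base 1405: x_0 = 1405^1235 mod 9881 = 1695. x_0 is neither 1 nor 9880, so continue squaring. x_1 = 1695^2 mod 9881 = 7535. x_2 = 7535^2 mod 9881 = 9880. x_2 ≡ −1, so 1405 is not a witness.
Base 5452: x_0 = 5452^1235 mod 9881 = 9880. x_0 = 9880 ≡ −1, so 5452 is not a witness.
Base 6942: x_0 = 6942^1235 mod 9881 = 4127. x_0 is neither 1 nor 9880, so continue squaring. x_1 = 4127^2 mod 9881 = 7166. x_2 = 7166^2 mod 9881 = 9880. x_2 ≡ −1, so 6942 is not a witness.
Base 9060: x_0 = 9060^1235 mod 9881 = 9880. x_0 = 9880 ≡ −1, so 9060 is not a witness.
No listed base is a witness for 9881.

none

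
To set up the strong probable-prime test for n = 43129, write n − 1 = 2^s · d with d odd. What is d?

Halving: 43128 → 21564 → 10782 → 5391; 5391 is odd.
So 43128 = 2^3 · 5391.

5391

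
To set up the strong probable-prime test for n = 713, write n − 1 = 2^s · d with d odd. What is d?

Halving: 712 → 356 → 178 → 89; 89 is odd.
So 712 = 2^3 · 89.

89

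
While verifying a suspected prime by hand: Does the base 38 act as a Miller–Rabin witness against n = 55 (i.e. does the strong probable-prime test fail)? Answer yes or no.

n − 1 = 54 = 2^1 · 27, so s = 1 and d = 27.
Repeated squaring mod 55: 38^1 ≡ 38, 38^2 ≡ 14, 38^4 ≡ 31, 38^8 ≡ 26, 38^16 ≡ 16.
27 = 16 + 8 + 2 + 1, so 38^27 ≡ 16·26·14·38 ≡ 47 (mod 55).
x_0 = 38^27 mod 55 = 47.
x_0 ∉ {1, 54} and s = 1, so 38 is a Miller–Rabin witness and 55 is composite.

yes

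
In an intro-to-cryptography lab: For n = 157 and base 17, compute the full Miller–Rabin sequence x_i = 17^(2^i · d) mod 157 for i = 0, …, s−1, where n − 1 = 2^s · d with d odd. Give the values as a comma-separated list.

1, 1

n − 1 = 156 = 2^2 · 39, so s = 2 and d = 39.
x_0 = 17^39 mod 157 = 1.
x_1 = 1^2 mod 157 = 1.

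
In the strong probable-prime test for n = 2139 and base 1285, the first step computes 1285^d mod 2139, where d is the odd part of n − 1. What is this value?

658

n − 1 = 2138 = 2^1 · 1069, so s = 1 and d = 1069.
By repeated squaring, 1285^1069 ≡ 658 (mod 2139).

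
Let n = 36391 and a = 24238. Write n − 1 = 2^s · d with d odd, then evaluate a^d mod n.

n − 1 = 36390 = 2^1 · 18195, so s = 1 and d = 18195.
Repeated squaring mod 36391: 24238^1 ≡ 24238, 24238^2 ≡ 20731, 24238^4 ≡ 33042, 24238^8 ≡ 7373, 24238^16 ≡ 29366, 24238^32 ≡ 4429, 24238^64 ≡ 1292, 24238^128 ≡ 31669, 24238^256 ≡ 25992, 24238^512 ≡ 21540, 24238^1024 ≡ 22741, 24238^2048 ≡ 580, 24238^4096 ≡ 8881, 24238^8192 ≡ 12864, 24238^16384 ≡ 12619.
18195 = 16384 + 1024 + 512 + 256 + 16 + 2 + 1, so 24238^18195 ≡ 12619·22741·21540·25992·29366·20731·24238 ≡ 8324 (mod 36391).

8324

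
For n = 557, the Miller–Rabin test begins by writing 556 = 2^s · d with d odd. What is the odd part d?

Halving: 556 → 278 → 139; 139 is odd.
So 556 = 2^2 · 139.

139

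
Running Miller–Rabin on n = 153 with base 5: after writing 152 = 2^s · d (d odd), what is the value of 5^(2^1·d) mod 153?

70

n − 1 = 152 = 2^3 · 19, so s = 3 and d = 19.
x_0 = 5^19 mod 153 = 23.
x_1 = 23^2 mod 153 = 70.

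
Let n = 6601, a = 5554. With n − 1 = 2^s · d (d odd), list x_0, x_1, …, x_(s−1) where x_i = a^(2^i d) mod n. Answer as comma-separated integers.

5795, 2738, 4509

n − 1 = 6600 = 2^3 · 825, so s = 3 and d = 825.
x_0 = 5554^825 mod 6601 = 5795.
x_1 = 5795^2 mod 6601 = 2738.
x_2 = 2738^2 mod 6601 = 4509.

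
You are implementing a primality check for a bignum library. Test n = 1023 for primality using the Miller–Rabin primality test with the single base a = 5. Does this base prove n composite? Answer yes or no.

n − 1 = 1022 = 2^1 · 511, so s = 1 and d = 511.
x_0 = 5^511 mod 1023 = 5.
x_0 ∉ {1, 1022} and s = 1, so 5 is a Miller–Rabin witness and 1023 is composite.

yes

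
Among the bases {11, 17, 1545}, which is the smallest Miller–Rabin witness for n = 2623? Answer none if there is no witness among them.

n − 1 = 2622 = 2^1 · 1311, so s = 1 and d = 1311.
Base 11: x_0 = 11^1311 mod 2623 = 2185. x_0 ∉ {1, 2622} and s = 1, so 11 is a Miller–Rabin witness and 2623 is composite.
Base 17: x_0 = 17^1311 mod 2623 = 84. x_0 ∉ {1, 2622} and s = 1, so 17 is a Miller–Rabin witness and 2623 is composite.
Base 1545: x_0 = 1545^1311 mod 2623 = 1301. x_0 ∉ {1, 2622} and s = 1, so 1545 is a Miller–Rabin witness and 2623 is composite.
The smallest witness among the given bases is 11.

11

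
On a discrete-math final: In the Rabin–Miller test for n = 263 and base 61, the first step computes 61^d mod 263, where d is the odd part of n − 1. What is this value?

n − 1 = 262 = 2^1 · 131, so s = 1 and d = 131.
Repeated squaring mod 263: 61^1 ≡ 61, 61^2 ≡ 39, 61^4 ≡ 206, 61^8 ≡ 93, 61^16 ≡ 233, 61^32 ≡ 111, 61^64 ≡ 223, 61^128 ≡ 22.
131 = 128 + 2 + 1, so 61^131 ≡ 22·39·61 ≡ 1 (mod 263).

1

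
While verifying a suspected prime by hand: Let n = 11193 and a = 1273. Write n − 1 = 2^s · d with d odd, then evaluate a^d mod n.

8098

n − 1 = 11192 = 2^3 · 1399, so s = 3 and d = 1399.
By repeated squaring, 1273^1399 ≡ 8098 (mod 11193).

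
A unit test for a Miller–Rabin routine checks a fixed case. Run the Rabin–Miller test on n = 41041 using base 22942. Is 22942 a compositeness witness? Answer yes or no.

no

n − 1 = 41040 = 2^4 · 2565, so s = 4 and d = 2565.
Repeated squaring mod 41041: 22942^1 ≡ 22942, 22942^2 ≡ 25580, 22942^4 ≡ 19737, 22942^8 ≡ 29038, 22942^16 ≡ 18099, 22942^32 ≡ 25580, 22942^64 ≡ 19737, 22942^128 ≡ 29038, 22942^256 ≡ 18099, 22942^512 ≡ 25580, 22942^1024 ≡ 19737, 22942^2048 ≡ 29038.
2565 = 2048 + 512 + 4 + 1, so 22942^2565 ≡ 29038·25580·19737·22942 ≡ 41040 (mod 41041).
x_0 = 22942^2565 mod 41041 = 41040.
x_0 = 41040 ≡ −1, so 22942 is not a witness.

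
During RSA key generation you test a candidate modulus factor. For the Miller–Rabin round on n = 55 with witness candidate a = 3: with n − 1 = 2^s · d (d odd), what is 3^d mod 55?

n − 1 = 54 = 2^1 · 27, so s = 1 and d = 27.
Repeated squaring mod 55: 3^1 ≡ 3, 3^2 ≡ 9, 3^4 ≡ 26, 3^8 ≡ 16, 3^16 ≡ 36.
27 = 16 + 8 + 2 + 1, so 3^27 ≡ 36·16·9·3 ≡ 42 (mod 55).

42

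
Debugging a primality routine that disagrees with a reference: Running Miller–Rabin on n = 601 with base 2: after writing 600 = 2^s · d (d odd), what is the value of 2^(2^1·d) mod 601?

1

n − 1 = 600 = 2^3 · 75, so s = 3 and d = 75.
x_0 = 2^75 mod 601 = 1.
x_1 = 1^2 mod 601 = 1.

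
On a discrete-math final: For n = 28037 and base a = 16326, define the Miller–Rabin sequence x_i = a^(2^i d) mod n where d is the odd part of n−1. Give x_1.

n − 1 = 28036 = 2^2 · 7009, so s = 2 and d = 7009.
x_0 = 16326^7009 mod 28037 = 2583.
x_1 = 2583^2 mod 28037 = 27120.

27120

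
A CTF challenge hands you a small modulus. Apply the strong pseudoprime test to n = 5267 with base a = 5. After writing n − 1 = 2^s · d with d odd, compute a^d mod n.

3722

n − 1 = 5266 = 2^1 · 2633, so s = 1 and d = 2633.
5^2633 mod 5267 = 3722.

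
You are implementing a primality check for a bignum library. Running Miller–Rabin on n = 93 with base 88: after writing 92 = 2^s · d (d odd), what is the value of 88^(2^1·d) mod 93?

67

n − 1 = 92 = 2^2 · 23, so s = 2 and d = 23.
x_0 = 88^23 mod 93 = 37.
x_1 = 37^2 mod 93 = 67.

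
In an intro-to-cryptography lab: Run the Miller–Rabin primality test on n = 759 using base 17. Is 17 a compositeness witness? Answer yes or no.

yes

n − 1 = 758 = 2^1 · 379, so s = 1 and d = 379.
x_0 = 17^379 mod 759 = 596.
x_0 ∉ {1, 758} and s = 1, so 17 is a Miller–Rabin witness and 759 is composite.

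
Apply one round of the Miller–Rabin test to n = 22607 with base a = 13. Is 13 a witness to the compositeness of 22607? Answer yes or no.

yes

n − 1 = 22606 = 2^1 · 11303, so s = 1 and d = 11303.
Repeated squaring mod 22607: 13^1 ≡ 13, 13^2 ≡ 169, 13^4 ≡ 5954, 13^8 ≡ 2340, 13^16 ≡ 4706, 13^32 ≡ 14183, 13^64 ≡ 403, 13^128 ≡ 4160, 13^256 ≡ 11245, 13^512 ≡ 9074, 13^1024 ≡ 2782, 13^2048 ≡ 7930, 13^4096 ≡ 14833, 13^8192 ≡ 6565.
11303 = 8192 + 2048 + 1024 + 32 + 4 + 2 + 1, so 13^11303 ≡ 6565·7930·2782·14183·5954·169·13 ≡ 18187 (mod 22607).
x_0 = 13^11303 mod 22607 = 18187.
x_0 ∉ {1, 22606} and s = 1, so 13 is a Miller–Rabin witness and 22607 is composite.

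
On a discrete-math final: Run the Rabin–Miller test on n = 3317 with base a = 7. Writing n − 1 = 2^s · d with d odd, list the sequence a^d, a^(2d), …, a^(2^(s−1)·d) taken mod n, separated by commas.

n − 1 = 3316 = 2^2 · 829, so s = 2 and d = 829.
x_0 = 7^829 mod 3317 = 603.
x_1 = 603^2 mod 3317 = 2056.

603, 2056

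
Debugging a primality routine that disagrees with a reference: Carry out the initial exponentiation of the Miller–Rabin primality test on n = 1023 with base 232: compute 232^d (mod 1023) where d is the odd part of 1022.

n − 1 = 1022 = 2^1 · 511, so s = 1 and d = 511.
232^511 mod 1023 = 232.

232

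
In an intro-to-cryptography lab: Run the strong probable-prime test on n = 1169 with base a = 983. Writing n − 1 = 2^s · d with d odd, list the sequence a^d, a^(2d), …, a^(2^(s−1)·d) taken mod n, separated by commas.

339, 359, 291, 513

n − 1 = 1168 = 2^4 · 73, so s = 4 and d = 73.
x_0 = 983^73 mod 1169 = 339.
x_1 = 339^2 mod 1169 = 359.
x_2 = 359^2 mod 1169 = 291.
x_3 = 291^2 mod 1169 = 513.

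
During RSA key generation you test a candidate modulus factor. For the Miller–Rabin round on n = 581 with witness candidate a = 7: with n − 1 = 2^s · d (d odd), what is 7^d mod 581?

n − 1 = 580 = 2^2 · 145, so s = 2 and d = 145.
Repeated squaring mod 581: 7^1 ≡ 7, 7^2 ≡ 49, 7^4 ≡ 77, 7^8 ≡ 119, 7^16 ≡ 217, 7^32 ≡ 28, 7^64 ≡ 203, 7^128 ≡ 539.
145 = 128 + 16 + 1, so 7^145 ≡ 539·217·7 ≡ 112 (mod 581).

112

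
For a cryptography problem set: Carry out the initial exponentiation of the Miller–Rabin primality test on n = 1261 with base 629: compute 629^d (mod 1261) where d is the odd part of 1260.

n − 1 = 1260 = 2^2 · 315, so s = 2 and d = 315.
629^315 mod 1261 = 1100.

1100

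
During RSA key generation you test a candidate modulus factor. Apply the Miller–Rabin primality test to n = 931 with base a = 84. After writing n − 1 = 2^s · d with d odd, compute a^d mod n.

588

n − 1 = 930 = 2^1 · 465, so s = 1 and d = 465.
By repeated squaring, 84^465 ≡ 588 (mod 931).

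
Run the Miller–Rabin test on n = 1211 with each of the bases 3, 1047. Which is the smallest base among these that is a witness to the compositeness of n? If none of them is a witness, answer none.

3

n − 1 = 1210 = 2^1 · 605, so s = 1 and d = 605.
Base 3: x_0 = 3^605 mod 1211 = 838. x_0 ∉ {1, 1210} and s = 1, so 3 is a Miller–Rabin witness and 1211 is composite.
Base 1047: x_0 = 1047^605 mod 1211 = 37. x_0 ∉ {1, 1210} and s = 1, so 1047 is a Miller–Rabin witness and 1211 is composite.
The smallest witness among the given bases is 3.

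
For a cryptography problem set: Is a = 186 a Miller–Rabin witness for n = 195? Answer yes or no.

yes

n − 1 = 194 = 2^1 · 97, so s = 1 and d = 97.
By repeated squaring, 186^97 ≡ 186 (mod 195).
x_0 = 186^97 mod 195 = 186.
x_0 ∉ {1, 194} and s = 1, so 186 is a Miller–Rabin witness and 195 is composite.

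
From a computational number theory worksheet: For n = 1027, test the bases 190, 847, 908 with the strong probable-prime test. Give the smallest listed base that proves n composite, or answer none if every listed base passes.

190

n − 1 = 1026 = 2^1 · 513, so s = 1 and d = 513.
Base 190: x_0 = 190^513 mod 1027 = 684. x_0 ∉ {1, 1026} and s = 1, so 190 is a Miller–Rabin witness and 1027 is composite.
Base 847: x_0 = 847^513 mod 1027 = 343. x_0 ∉ {1, 1026} and s = 1, so 847 is a Miller–Rabin witness and 1027 is composite.
Base 908: x_0 = 908^513 mod 1027 = 216. x_0 ∉ {1, 1026} and s = 1, so 908 is a Miller–Rabin witness and 1027 is composite.
The smallest witness among the given bases is 190.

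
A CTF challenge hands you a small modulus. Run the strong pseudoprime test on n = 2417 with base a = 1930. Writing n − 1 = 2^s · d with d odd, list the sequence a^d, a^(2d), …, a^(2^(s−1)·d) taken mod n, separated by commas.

1443, 1212, 1825, 2416

n − 1 = 2416 = 2^4 · 151, so s = 4 and d = 151.
x_0 = 1930^151 mod 2417 = 1443.
x_1 = 1443^2 mod 2417 = 1212.
x_2 = 1212^2 mod 2417 = 1825.
x_3 = 1825^2 mod 2417 = 2416.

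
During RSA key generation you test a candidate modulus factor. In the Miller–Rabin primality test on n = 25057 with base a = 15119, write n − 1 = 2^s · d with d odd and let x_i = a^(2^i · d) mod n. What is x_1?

n − 1 = 25056 = 2^5 · 783, so s = 5 and d = 783.
x_0 = 15119^783 mod 25057 = 8660.
x_1 = 8660^2 mod 25057 = 25056.

25056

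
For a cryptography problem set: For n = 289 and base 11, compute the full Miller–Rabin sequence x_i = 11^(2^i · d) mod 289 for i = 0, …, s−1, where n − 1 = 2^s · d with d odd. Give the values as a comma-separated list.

n − 1 = 288 = 2^5 · 9, so s = 5 and d = 9.
x_0 = 11^9 mod 289 = 159.
x_1 = 159^2 mod 289 = 138.
x_2 = 138^2 mod 289 = 259.
x_3 = 259^2 mod 289 = 33.
x_4 = 33^2 mod 289 = 222.

159, 138, 259, 33, 222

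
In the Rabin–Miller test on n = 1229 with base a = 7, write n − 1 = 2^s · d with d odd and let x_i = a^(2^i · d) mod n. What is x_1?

1

n − 1 = 1228 = 2^2 · 307, so s = 2 and d = 307.
x_0 = 7^307 mod 1229 = 1228.
x_1 = 1228^2 mod 1229 = 1.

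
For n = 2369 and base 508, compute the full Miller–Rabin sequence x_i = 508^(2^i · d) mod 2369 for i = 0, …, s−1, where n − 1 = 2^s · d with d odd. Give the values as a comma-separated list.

568, 440, 1711, 1806, 1892, 105

n − 1 = 2368 = 2^6 · 37, so s = 6 and d = 37.
x_0 = 508^37 mod 2369 = 568.
x_1 = 568^2 mod 2369 = 440.
x_2 = 440^2 mod 2369 = 1711.
x_3 = 1711^2 mod 2369 = 1806.
x_4 = 1806^2 mod 2369 = 1892.
x_5 = 1892^2 mod 2369 = 105.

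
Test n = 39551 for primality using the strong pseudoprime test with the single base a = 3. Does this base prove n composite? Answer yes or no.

n − 1 = 39550 = 2^1 · 19775, so s = 1 and d = 19775.
x_0 = 3^19775 mod 39551 = 1.
x_0 = 1, so 3 is not a witness.

no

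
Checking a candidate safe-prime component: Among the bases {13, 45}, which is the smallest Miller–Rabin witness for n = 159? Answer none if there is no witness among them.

13

n − 1 = 158 = 2^1 · 79, so s = 1 and d = 79.
Base 13: x_0 = 13^79 mod 159 = 13. x_0 ∉ {1, 158} and s = 1, so 13 is a Miller–Rabin witness and 159 is composite.
Base 45: x_0 = 45^79 mod 159 = 114. x_0 ∉ {1, 158} and s = 1, so 45 is a Miller–Rabin witness and 159 is composite.
The smallest witness among the given bases is 13.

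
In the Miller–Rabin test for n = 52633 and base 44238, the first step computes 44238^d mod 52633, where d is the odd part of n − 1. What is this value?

5767

n − 1 = 52632 = 2^3 · 6579, so s = 3 and d = 6579.
44238^6579 mod 52633 = 5767.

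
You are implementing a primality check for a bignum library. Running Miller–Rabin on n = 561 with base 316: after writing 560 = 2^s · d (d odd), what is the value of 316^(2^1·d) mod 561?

298

n − 1 = 560 = 2^4 · 35, so s = 4 and d = 35.
x_0 = 316^35 mod 561 = 439.
x_1 = 439^2 mod 561 = 298.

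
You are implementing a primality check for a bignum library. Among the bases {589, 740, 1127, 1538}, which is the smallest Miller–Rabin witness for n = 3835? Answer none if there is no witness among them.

740

n − 1 = 3834 = 2^1 · 1917, so s = 1 and d = 1917.
Base 589: x_0 = 589^1917 mod 3835 = 3834. x_0 = 3834 ≡ −1, so 589 is not a witness.
Base 740: x_0 = 740^1917 mod 3835 = 2560. x_0 ∉ {1, 3834} and s = 1, so 740 is a Miller–Rabin witness and 3835 is composite.
Base 1127: x_0 = 1127^1917 mod 3835 = 157. x_0 ∉ {1, 3834} and s = 1, so 1127 is a Miller–Rabin witness and 3835 is composite.
Base 1538: x_0 = 1538^1917 mod 3835 = 1598. x_0 ∉ {1, 3834} and s = 1, so 1538 is a Miller–Rabin witness and 3835 is composite.
The smallest witness among the given bases is 740.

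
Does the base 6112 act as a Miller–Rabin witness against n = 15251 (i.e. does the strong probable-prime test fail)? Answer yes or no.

n − 1 = 15250 = 2^1 · 7625, so s = 1 and d = 7625.
Repeated squaring mod 15251: 6112^1 ≡ 6112, 6112^2 ≡ 6845, 6112^4 ≡ 2953, 6112^8 ≡ 11888, 6112^16 ≡ 8778, 6112^32 ≡ 5232, 6112^64 ≡ 13530, 6112^128 ≡ 3147, 6112^256 ≡ 5710, 6112^512 ≡ 12713, 6112^1024 ≡ 5522, 6112^2048 ≡ 5735, 6112^4096 ≡ 9069.
7625 = 4096 + 2048 + 1024 + 256 + 128 + 64 + 8 + 1, so 6112^7625 ≡ 9069·5735·5522·5710·3147·13530·11888·6112 ≡ 1 (mod 15251).
x_0 = 6112^7625 mod 15251 = 1.
x_0 = 1, so 6112 is not a witness.

no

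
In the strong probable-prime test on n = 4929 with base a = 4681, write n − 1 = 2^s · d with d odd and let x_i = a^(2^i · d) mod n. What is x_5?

n − 1 = 4928 = 2^6 · 77, so s = 6 and d = 77.
x_0 = 4681^77 mod 4929 = 2728.
x_1 = 2728^2 mod 4929 = 4123.
x_2 = 4123^2 mod 4929 = 3937.
x_3 = 3937^2 mod 4929 = 3193.
x_4 = 3193^2 mod 4929 = 2077.
x_5 = 2077^2 mod 4929 = 1054.

1054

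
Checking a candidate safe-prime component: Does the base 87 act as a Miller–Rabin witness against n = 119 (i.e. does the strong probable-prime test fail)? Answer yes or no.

yes

n − 1 = 118 = 2^1 · 59, so s = 1 and d = 59.
Repeated squaring mod 119: 87^1 ≡ 87, 87^2 ≡ 72, 87^4 ≡ 67, 87^8 ≡ 86, 87^16 ≡ 18, 87^32 ≡ 86.
59 = 32 + 16 + 8 + 2 + 1, so 87^59 ≡ 86·18·86·72·87 ≡ 110 (mod 119).
x_0 = 87^59 mod 119 = 110.
x_0 ∉ {1, 118} and s = 1, so 87 is a Miller–Rabin witness and 119 is composite.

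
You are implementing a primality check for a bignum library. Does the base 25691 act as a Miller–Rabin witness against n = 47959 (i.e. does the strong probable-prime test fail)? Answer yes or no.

yes

n − 1 = 47958 = 2^1 · 23979, so s = 1 and d = 23979.
Repeated squaring mod 47959: 25691^1 ≡ 25691, 25691^2 ≡ 15723, 25691^4 ≡ 32043, 25691^8 ≡ 47577, 25691^16 ≡ 2047, 25691^32 ≡ 17776, 25691^64 ≡ 32284, 25691^128 ≡ 11668, 25691^256 ≡ 34582, 25691^512 ≡ 9100, 25691^1024 ≡ 32766, 25691^2048 ≡ 582, 25691^4096 ≡ 3011, 25691^8192 ≡ 1870, 25691^16384 ≡ 43852.
23979 = 16384 + 4096 + 2048 + 1024 + 256 + 128 + 32 + 8 + 2 + 1, so 25691^23979 ≡ 43852·3011·582·32766·34582·11668·17776·47577·15723·25691 ≡ 28639 (mod 47959).
x_0 = 25691^23979 mod 47959 = 28639.
x_0 ∉ {1, 47958} and s = 1, so 25691 is a Miller–Rabin witness and 47959 is composite.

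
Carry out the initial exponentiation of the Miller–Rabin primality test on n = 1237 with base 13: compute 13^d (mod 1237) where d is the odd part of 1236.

691

n − 1 = 1236 = 2^2 · 309, so s = 2 and d = 309.
13^309 mod 1237 = 691.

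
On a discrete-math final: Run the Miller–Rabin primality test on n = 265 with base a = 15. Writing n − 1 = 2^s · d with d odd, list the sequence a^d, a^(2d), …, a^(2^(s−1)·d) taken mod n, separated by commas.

95, 15, 225

n − 1 = 264 = 2^3 · 33, so s = 3 and d = 33.
x_0 = 15^33 mod 265 = 95.
x_1 = 95^2 mod 265 = 15.
x_2 = 15^2 mod 265 = 225.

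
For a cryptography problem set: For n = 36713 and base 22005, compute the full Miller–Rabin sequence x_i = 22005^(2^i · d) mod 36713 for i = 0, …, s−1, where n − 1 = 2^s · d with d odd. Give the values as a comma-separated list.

1, 1, 1

n − 1 = 36712 = 2^3 · 4589, so s = 3 and d = 4589.
x_0 = 22005^4589 mod 36713 = 1.
x_1 = 1^2 mod 36713 = 1.
x_2 = 1^2 mod 36713 = 1.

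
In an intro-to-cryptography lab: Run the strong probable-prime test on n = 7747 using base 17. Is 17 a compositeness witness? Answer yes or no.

yes

n − 1 = 7746 = 2^1 · 3873, so s = 1 and d = 3873.
x_0 = 17^3873 mod 7747 = 7714.
x_0 ∉ {1, 7746} and s = 1, so 17 is a Miller–Rabin witness and 7747 is composite.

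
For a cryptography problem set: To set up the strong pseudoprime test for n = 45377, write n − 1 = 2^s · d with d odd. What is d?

Halving: 45376 → 22688 → 11344 → 5672 → 2836 → 1418 → 709; 709 is odd.
So 45376 = 2^6 · 709.

709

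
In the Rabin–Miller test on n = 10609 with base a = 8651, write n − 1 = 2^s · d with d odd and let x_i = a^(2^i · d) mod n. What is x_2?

n − 1 = 10608 = 2^4 · 663, so s = 4 and d = 663.
Repeated squaring mod 10609: 8651^1 ≡ 8651, 8651^2 ≡ 3915, 8651^4 ≡ 7829, 8651^8 ≡ 5048, 8651^16 ≡ 10095, 8651^32 ≡ 9580, 8651^64 ≡ 8550, 8651^128 ≡ 6490, 8651^256 ≡ 2370, 8651^512 ≡ 4739.
663 = 512 + 128 + 16 + 4 + 2 + 1, so 8651^663 ≡ 4739·6490·10095·7829·3915·8651 ≡ 7415 (mod 10609).
x_0 = 7415.
x_1 = 7415^2 mod 10609 = 6387.
x_2 = 6387^2 mod 10609 = 2164.

2164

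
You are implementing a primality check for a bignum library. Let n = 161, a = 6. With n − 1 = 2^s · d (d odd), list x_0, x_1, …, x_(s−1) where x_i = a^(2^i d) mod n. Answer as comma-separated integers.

n − 1 = 160 = 2^5 · 5, so s = 5 and d = 5.
x_0 = 6^5 mod 161 = 48.
x_1 = 48^2 mod 161 = 50.
x_2 = 50^2 mod 161 = 85.
x_3 = 85^2 mod 161 = 141.
x_4 = 141^2 mod 161 = 78.

48, 50, 85, 141, 78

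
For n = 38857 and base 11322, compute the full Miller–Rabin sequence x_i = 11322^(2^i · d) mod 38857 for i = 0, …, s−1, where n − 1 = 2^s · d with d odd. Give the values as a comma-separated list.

9463, 21841, 20749

n − 1 = 38856 = 2^3 · 4857, so s = 3 and d = 4857.
x_0 = 11322^4857 mod 38857 = 9463.
x_1 = 9463^2 mod 38857 = 21841.
x_2 = 21841^2 mod 38857 = 20749.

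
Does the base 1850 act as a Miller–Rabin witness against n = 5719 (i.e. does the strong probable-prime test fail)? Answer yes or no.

no

n − 1 = 5718 = 2^1 · 2859, so s = 1 and d = 2859.
x_0 = 1850^2859 mod 5719 = 1.
x_0 = 1, so 1850 is not a witness.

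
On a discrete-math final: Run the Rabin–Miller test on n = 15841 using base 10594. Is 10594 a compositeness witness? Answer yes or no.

n − 1 = 15840 = 2^5 · 495, so s = 5 and d = 495.
x_0 = 10594^495 mod 15841 = 15840.
x_0 = 15840 ≡ −1, so 10594 is not a witness.

no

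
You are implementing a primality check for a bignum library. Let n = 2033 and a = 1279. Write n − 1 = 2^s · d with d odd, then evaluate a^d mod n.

n − 1 = 2032 = 2^4 · 127, so s = 4 and d = 127.
1279^127 mod 2033 = 1868.

1868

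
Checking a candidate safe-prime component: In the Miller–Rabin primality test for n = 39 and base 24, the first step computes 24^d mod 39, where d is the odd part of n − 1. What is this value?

15

n − 1 = 38 = 2^1 · 19, so s = 1 and d = 19.
24^19 mod 39 = 15.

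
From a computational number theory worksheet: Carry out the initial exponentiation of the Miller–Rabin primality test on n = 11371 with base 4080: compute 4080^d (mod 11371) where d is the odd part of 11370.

5000

n − 1 = 11370 = 2^1 · 5685, so s = 1 and d = 5685.
By repeated squaring, 4080^5685 ≡ 5000 (mod 11371).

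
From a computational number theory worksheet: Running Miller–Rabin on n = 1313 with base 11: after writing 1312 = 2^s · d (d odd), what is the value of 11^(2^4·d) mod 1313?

n − 1 = 1312 = 2^5 · 41, so s = 5 and d = 41.
x_0 = 11^41 mod 1313 = 540.
x_1 = 540^2 mod 1313 = 114.
x_2 = 114^2 mod 1313 = 1179.
x_3 = 1179^2 mod 1313 = 887.
x_4 = 887^2 mod 1313 = 282.

282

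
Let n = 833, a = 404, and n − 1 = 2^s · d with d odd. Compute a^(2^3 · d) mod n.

494

n − 1 = 832 = 2^6 · 13, so s = 6 and d = 13.
x_0 = 404^13 mod 833 = 761.
x_1 = 761^2 mod 833 = 186.
x_2 = 186^2 mod 833 = 443.
x_3 = 443^2 mod 833 = 494.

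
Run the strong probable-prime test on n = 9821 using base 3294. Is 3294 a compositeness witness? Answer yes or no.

n − 1 = 9820 = 2^2 · 2455, so s = 2 and d = 2455.
Repeated squaring mod 9821: 3294^1 ≡ 3294, 3294^2 ≡ 8052, 3294^4 ≡ 6283, 3294^8 ≡ 5490, 3294^16 ≡ 9272, 3294^32 ≡ 6771, 3294^64 ≡ 2013, 3294^128 ≡ 5917, 3294^256 ≡ 8845, 3294^512 ≡ 9760, 3294^1024 ≡ 3721, 3294^2048 ≡ 8052.
2455 = 2048 + 256 + 128 + 16 + 4 + 2 + 1, so 3294^2455 ≡ 8052·8845·5917·9272·6283·8052·3294 ≡ 4575 (mod 9821).
x_0 = 3294^2455 mod 9821 = 4575.
x_0 is neither 1 nor 9820, so continue squaring.
x_1 = 4575^2 mod 9821 = 2074.
Reached i = s−1 = 1 without hitting −1: 3294 is a Miller–Rabin witness and 9821 is composite.

yes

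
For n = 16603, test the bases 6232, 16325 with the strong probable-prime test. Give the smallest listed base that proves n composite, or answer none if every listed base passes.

none

n − 1 = 16602 = 2^1 · 8301, so s = 1 and d = 8301.
Base 6232: x_0 = 6232^8301 mod 16603 = 1. x_0 = 1, so 6232 is not a witness.
Base 16325: x_0 = 16325^8301 mod 16603 = 1. x_0 = 1, so 16325 is not a witness.
No listed base is a witness for 16603.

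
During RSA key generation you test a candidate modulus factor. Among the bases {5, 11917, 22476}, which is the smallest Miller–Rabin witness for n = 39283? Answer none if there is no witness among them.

5

n − 1 = 39282 = 2^1 · 19641, so s = 1 and d = 19641.
Base 5: x_0 = 5^19641 mod 39283 = 25551. x_0 ∉ {1, 39282} and s = 1, so 5 is a Miller–Rabin witness and 39283 is composite.
Base 11917: x_0 = 11917^19641 mod 39283 = 23336. x_0 ∉ {1, 39282} and s = 1, so 11917 is a Miller–Rabin witness and 39283 is composite.
Base 22476: x_0 = 22476^19641 mod 39283 = 38604. x_0 ∉ {1, 39282} and s = 1, so 22476 is a Miller–Rabin witness and 39283 is composite.
The smallest witness among the given bases is 5.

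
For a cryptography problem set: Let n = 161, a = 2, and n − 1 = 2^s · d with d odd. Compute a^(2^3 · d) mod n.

128

n − 1 = 160 = 2^5 · 5, so s = 5 and d = 5.
Repeated squaring mod 161: 2^1 ≡ 2, 2^2 ≡ 4, 2^4 ≡ 16.
5 = 4 + 1, so 2^5 ≡ 16·2 ≡ 32 (mod 161).
x_0 = 32.
x_1 = 32^2 mod 161 = 58.
x_2 = 58^2 mod 161 = 144.
x_3 = 144^2 mod 161 = 128.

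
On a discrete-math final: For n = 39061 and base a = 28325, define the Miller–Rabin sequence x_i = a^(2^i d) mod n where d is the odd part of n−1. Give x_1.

n − 1 = 39060 = 2^2 · 9765, so s = 2 and d = 9765.
Repeated squaring mod 39061: 28325^1 ≡ 28325, 28325^2 ≡ 31746, 28325^4 ≡ 34716, 28325^8 ≡ 12562, 28325^16 ≡ 36465, 28325^32 ≡ 20724, 28325^64 ≡ 8481, 28325^128 ≡ 16060, 28325^256 ≡ 3817, 28325^512 ≡ 38797, 28325^1024 ≡ 30635, 28325^2048 ≡ 23639, 28325^4096 ≡ 34716, 28325^8192 ≡ 12562.
9765 = 8192 + 1024 + 512 + 32 + 4 + 1, so 28325^9765 ≡ 12562·30635·38797·20724·34716·28325 ≡ 34155 (mod 39061).
x_0 = 34155.
x_1 = 34155^2 mod 39061 = 7260.

7260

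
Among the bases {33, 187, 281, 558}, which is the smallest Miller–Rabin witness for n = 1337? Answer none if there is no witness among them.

33

n − 1 = 1336 = 2^3 · 167, so s = 3 and d = 167.
Base 33: x_0 = 33^167 mod 1337 = 290. x_0 is neither 1 nor 1336, so continue squaring. x_1 = 290^2 mod 1337 = 1206. x_2 = 1206^2 mod 1337 = 1117. Reached i = s−1 = 2 without hitting −1: 33 is a Miller–Rabin witness and 1337 is composite.
Base 187: x_0 = 187^167 mod 1337 = 878. x_0 is neither 1 nor 1336, so continue squaring. x_1 = 878^2 mod 1337 = 772. x_2 = 772^2 mod 1337 = 1019. Reached i = s−1 = 2 without hitting −1: 187 is a Miller–Rabin witness and 1337 is composite.
Base 281: x_0 = 281^167 mod 1337 = 239. x_0 is neither 1 nor 1336, so continue squaring. x_1 = 239^2 mod 1337 = 967. x_2 = 967^2 mod 1337 = 526. Reached i = s−1 = 2 without hitting −1: 281 is a Miller–Rabin witness and 1337 is composite.
Base 558: x_0 = 558^167 mod 1337 = 822. x_0 is neither 1 nor 1336, so continue squaring. x_1 = 822^2 mod 1337 = 499. x_2 = 499^2 mod 1337 = 319. Reached i = s−1 = 2 without hitting −1: 558 is a Miller–Rabin witness and 1337 is composite.
The smallest witness among the given bases is 33.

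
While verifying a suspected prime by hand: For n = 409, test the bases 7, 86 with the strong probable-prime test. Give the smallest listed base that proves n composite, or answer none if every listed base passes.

none

n − 1 = 408 = 2^3 · 51, so s = 3 and d = 51.
Base 7: x_0 = 7^51 mod 409 = 343. x_0 is neither 1 nor 408, so continue squaring. x_1 = 343^2 mod 409 = 266. x_2 = 266^2 mod 409 = 408. x_2 ≡ −1, so 7 is not a witness.
Base 86: x_0 = 86^51 mod 409 = 31. x_0 is neither 1 nor 408, so continue squaring. x_1 = 31^2 mod 409 = 143. x_2 = 143^2 mod 409 = 408. x_2 ≡ −1, so 86 is not a witness.
No listed base is a witness for 409.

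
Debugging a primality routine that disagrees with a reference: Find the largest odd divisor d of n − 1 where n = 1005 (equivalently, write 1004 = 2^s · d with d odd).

251

Halving: 1004 → 502 → 251; 251 is odd.
So 1004 = 2^2 · 251.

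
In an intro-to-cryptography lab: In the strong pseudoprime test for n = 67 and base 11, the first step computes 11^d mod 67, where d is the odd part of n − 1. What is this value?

n − 1 = 66 = 2^1 · 33, so s = 1 and d = 33.
11^33 mod 67 = 66.

66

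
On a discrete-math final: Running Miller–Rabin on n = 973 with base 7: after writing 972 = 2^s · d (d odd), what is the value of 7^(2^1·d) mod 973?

n − 1 = 972 = 2^2 · 243, so s = 2 and d = 243.
x_0 = 7^243 mod 973 = 203.
x_1 = 203^2 mod 973 = 343.

343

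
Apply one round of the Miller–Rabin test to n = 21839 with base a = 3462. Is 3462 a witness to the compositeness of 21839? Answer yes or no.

no

n − 1 = 21838 = 2^1 · 10919, so s = 1 and d = 10919.
x_0 = 3462^10919 mod 21839 = 21838.
x_0 = 21838 ≡ −1, so 3462 is not a witness.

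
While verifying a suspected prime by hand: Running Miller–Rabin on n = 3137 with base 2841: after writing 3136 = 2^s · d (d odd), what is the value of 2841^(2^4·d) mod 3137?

56

n − 1 = 3136 = 2^6 · 49, so s = 6 and d = 49.
By repeated squaring, 2841^49 ≡ 2978 (mod 3137).
x_0 = 2978.
x_1 = 2978^2 mod 3137 = 185.
x_2 = 185^2 mod 3137 = 2855.
x_3 = 2855^2 mod 3137 = 1099.
x_4 = 1099^2 mod 3137 = 56.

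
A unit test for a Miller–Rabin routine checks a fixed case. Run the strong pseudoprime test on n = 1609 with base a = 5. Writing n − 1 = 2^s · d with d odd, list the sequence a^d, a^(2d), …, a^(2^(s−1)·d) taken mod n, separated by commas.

1, 1, 1

n − 1 = 1608 = 2^3 · 201, so s = 3 and d = 201.
x_0 = 5^201 mod 1609 = 1.
x_1 = 1^2 mod 1609 = 1.
x_2 = 1^2 mod 1609 = 1.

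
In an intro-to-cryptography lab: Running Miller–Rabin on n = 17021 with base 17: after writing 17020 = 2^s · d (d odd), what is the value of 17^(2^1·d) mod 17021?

n − 1 = 17020 = 2^2 · 4255, so s = 2 and d = 4255.
x_0 = 17^4255 mod 17021 = 1.
x_1 = 1^2 mod 17021 = 1.

1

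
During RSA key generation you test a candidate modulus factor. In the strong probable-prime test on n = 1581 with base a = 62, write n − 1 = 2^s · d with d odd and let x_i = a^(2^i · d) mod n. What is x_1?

n − 1 = 1580 = 2^2 · 395, so s = 2 and d = 395.
x_0 = 62^395 mod 1581 = 1457.
x_1 = 1457^2 mod 1581 = 1147.

1147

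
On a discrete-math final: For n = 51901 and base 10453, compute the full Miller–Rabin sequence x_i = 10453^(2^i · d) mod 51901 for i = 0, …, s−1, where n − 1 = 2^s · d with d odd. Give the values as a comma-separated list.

35946, 39521

n − 1 = 51900 = 2^2 · 12975, so s = 2 and d = 12975.
x_0 = 10453^12975 mod 51901 = 35946.
x_1 = 35946^2 mod 51901 = 39521.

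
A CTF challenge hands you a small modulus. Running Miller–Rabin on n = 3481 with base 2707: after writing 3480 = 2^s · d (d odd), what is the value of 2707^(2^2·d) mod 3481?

1535

n − 1 = 3480 = 2^3 · 435, so s = 3 and d = 435.
By repeated squaring, 2707^435 ≡ 1356 (mod 3481).
x_0 = 1356.
x_1 = 1356^2 mod 3481 = 768.
x_2 = 768^2 mod 3481 = 1535.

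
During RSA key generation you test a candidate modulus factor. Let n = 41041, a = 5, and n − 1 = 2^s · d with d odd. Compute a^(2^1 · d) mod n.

27182

n − 1 = 41040 = 2^4 · 2565, so s = 4 and d = 2565.
Repeated squaring mod 41041: 5^1 ≡ 5, 5^2 ≡ 25, 5^4 ≡ 625, 5^8 ≡ 21256, 5^16 ≡ 38208, 5^32 ≡ 22894, 5^64 ≡ 625, 5^128 ≡ 21256, 5^256 ≡ 38208, 5^512 ≡ 22894, 5^1024 ≡ 625, 5^2048 ≡ 21256.
2565 = 2048 + 512 + 4 + 1, so 5^2565 ≡ 21256·22894·625·5 ≡ 38303 (mod 41041).
x_0 = 38303.
x_1 = 38303^2 mod 41041 = 27182.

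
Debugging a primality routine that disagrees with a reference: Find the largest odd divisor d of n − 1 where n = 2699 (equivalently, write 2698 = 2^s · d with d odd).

Halving: 2698 → 1349; 1349 is odd.
So 2698 = 2^1 · 1349.

1349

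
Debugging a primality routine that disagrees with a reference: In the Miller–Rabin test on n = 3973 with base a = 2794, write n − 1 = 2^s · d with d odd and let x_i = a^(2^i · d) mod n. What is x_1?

1488

n − 1 = 3972 = 2^2 · 993, so s = 2 and d = 993.
Repeated squaring mod 3973: 2794^1 ≡ 2794, 2794^2 ≡ 3464, 2794^4 ≡ 836, 2794^8 ≡ 3621, 2794^16 ≡ 741, 2794^32 ≡ 807, 2794^64 ≡ 3650, 2794^128 ≡ 1031, 2794^256 ≡ 2170, 2794^512 ≡ 895.
993 = 512 + 256 + 128 + 64 + 32 + 1, so 2794^993 ≡ 895·2170·1031·3650·807·2794 ≡ 3448 (mod 3973).
x_0 = 3448.
x_1 = 3448^2 mod 3973 = 1488.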